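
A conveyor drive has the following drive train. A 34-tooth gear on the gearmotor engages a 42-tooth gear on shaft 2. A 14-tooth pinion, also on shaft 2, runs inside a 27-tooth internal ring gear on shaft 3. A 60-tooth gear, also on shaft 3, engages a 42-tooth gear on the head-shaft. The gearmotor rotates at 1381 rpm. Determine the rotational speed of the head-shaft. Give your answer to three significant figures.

Gear mesh: ratio = 42/34 = 1.2353, so shaft 2 turns at 1381 / 1.2353 = 1118 rpm.
Internal gear: ratio = 27/14 = 1.9286, so shaft 3 turns at 1118 / 1.9286 = 579.68 rpm.
Gear mesh: ratio = 42/60 = 0.7, so the head-shaft turns at 579.68 / 0.7 = 828.11 rpm.

828 rpm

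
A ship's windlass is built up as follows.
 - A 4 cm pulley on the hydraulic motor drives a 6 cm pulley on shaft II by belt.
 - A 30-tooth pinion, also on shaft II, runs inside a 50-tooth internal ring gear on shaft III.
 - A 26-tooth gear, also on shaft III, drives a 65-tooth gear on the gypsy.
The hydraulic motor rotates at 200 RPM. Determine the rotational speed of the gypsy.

the hydraulic motor → shaft II (belt, 6/4): 200 ÷ 1.5 = 133.33 RPM
shaft II → shaft III (internal gear, 50/30): 133.33 ÷ 1.6667 = 80 RPM
shaft III → the gypsy (gear mesh, 65/26): 80 ÷ 2.5 = 32 RPM

32 RPM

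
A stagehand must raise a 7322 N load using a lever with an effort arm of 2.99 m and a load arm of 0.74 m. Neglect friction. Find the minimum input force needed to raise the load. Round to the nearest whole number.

Lever MA = effort arm / load arm = 2.99/0.74 = 4.0405.
Effort = load / MA = 7322 / 4.0405 = 1812.1 N.

1812 N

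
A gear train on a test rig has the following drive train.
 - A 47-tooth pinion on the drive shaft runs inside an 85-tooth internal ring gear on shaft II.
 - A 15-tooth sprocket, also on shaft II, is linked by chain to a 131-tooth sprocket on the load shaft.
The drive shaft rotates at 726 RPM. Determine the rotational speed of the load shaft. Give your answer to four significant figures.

45.97 RPM

internal gear 85/47 = 1.8085 → 726/1.8085 = 401.44 RPM
chain 131/15 = 8.7333 → 401.44/8.7333 = 45.966 RPM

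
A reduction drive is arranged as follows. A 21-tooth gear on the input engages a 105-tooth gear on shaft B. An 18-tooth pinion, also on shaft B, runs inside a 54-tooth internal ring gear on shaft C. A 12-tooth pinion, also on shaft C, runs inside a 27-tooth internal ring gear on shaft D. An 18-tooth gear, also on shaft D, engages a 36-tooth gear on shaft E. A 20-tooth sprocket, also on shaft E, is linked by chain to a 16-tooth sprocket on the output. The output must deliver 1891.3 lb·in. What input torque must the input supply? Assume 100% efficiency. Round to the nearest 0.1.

Overall ratio R = 5 × 3 × 2.25 × 2 × 0.8 = 54.
Input torque = output torque / R = 1891.3 / 54 = 35.024 lb·in.

35.0 lb·in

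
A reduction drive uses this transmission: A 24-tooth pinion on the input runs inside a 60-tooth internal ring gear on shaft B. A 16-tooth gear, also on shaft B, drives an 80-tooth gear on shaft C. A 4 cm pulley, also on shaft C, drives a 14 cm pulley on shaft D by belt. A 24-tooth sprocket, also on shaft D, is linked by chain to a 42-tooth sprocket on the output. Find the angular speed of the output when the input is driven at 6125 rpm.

80 rpm

internal gear 60/24 = 2.5 → 6125/2.5 = 2450 rpm
gear mesh 80/16 = 5 → 2450/5 = 490 rpm
belt 14/4 = 3.5 → 490/3.5 = 140 rpm
chain 42/24 = 1.75 → 140/1.75 = 80 rpm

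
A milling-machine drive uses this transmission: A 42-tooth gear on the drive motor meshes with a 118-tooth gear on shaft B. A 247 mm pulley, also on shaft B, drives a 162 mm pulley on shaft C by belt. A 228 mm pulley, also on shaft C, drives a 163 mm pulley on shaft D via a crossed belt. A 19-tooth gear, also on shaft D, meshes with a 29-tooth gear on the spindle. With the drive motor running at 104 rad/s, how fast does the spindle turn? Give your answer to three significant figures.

51.7 rad/s

Gear mesh: ratio = 118/42 = 2.8095, so shaft B turns at 104 / 2.8095 = 37.017 rad/s.
Belt: ratio = 162/247 = 0.65587, so shaft C turns at 37.017 / 0.65587 = 56.439 rad/s.
Belt: ratio = 163/228 = 0.71491, so shaft D turns at 56.439 / 0.71491 = 78.946 rad/s.
Gear mesh: ratio = 29/19 = 1.5263, so the spindle turns at 78.946 / 1.5263 = 51.723 rad/s.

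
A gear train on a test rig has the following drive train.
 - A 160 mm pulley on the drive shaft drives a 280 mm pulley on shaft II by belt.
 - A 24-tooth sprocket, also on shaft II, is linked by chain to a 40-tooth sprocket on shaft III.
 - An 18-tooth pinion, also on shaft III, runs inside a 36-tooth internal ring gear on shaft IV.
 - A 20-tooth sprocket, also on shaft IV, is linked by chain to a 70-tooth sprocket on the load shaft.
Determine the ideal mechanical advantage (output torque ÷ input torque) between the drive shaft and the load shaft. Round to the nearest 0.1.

Each stage contributes driven/driver: belt 280/160 = 1.75, chain 40/24 = 1.6667, internal gear 36/18 = 2, chain 70/20 = 3.5.
Overall: 1.75 × 1.6667 × 2 × 3.5 = 20.417.

20.4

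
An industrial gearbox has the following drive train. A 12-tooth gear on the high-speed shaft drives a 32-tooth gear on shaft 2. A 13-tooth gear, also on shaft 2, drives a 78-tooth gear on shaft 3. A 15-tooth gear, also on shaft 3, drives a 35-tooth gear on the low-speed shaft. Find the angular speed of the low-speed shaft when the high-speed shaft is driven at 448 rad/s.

12 rad/s

Gear mesh: ratio = 32/12 = 2.6667, so shaft 2 turns at 448 / 2.6667 = 168 rad/s.
Gear mesh: ratio = 78/13 = 6, so shaft 3 turns at 168 / 6 = 28 rad/s.
Gear mesh: ratio = 35/15 = 2.3333, so the low-speed shaft turns at 28 / 2.3333 = 12 rad/s.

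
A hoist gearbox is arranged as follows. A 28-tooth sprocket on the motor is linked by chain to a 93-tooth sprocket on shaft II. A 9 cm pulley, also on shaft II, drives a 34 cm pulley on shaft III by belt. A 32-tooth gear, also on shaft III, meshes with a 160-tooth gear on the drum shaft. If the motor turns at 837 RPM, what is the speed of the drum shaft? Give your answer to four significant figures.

chain 93/28 = 3.3214 → 837/3.3214 = 252 RPM
belt 34/9 = 3.7778 → 252/3.7778 = 66.706 RPM
gear mesh 160/32 = 5 → 66.706/5 = 13.341 RPM

13.34 RPM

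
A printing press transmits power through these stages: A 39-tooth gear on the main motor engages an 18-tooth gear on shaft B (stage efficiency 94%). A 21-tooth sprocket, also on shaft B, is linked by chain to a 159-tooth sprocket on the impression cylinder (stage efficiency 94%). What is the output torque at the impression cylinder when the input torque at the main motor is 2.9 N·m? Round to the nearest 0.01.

8.95 N·m

gear mesh 18/39 = 0.46154 → τ = 2.9·0.46154·0.94 = 1.2582 N·m
chain 159/21 = 7.5714 → τ = 1.2582·7.5714·0.94 = 8.9545 N·m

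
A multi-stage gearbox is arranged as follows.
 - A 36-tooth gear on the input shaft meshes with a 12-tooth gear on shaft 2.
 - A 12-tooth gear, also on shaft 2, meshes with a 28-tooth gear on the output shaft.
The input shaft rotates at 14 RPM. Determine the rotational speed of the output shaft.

18 RPM

Gear mesh: ratio = 12/36 = 0.33333, so shaft 2 turns at 14 / 0.33333 = 42 RPM.
Gear mesh: ratio = 28/12 = 2.3333, so the output shaft turns at 42 / 2.3333 = 18 RPM.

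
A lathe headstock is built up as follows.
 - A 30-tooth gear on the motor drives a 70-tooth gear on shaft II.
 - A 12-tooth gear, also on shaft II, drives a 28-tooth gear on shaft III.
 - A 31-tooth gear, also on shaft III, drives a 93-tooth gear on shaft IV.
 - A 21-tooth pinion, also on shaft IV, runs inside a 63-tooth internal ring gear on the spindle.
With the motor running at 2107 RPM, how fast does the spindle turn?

43 RPM

gear mesh 70/30 = 2.3333 → 2107/2.3333 = 903 RPM
gear mesh 28/12 = 2.3333 → 903/2.3333 = 387 RPM
gear mesh 93/31 = 3 → 387/3 = 129 RPM
internal gear 63/21 = 3 → 129/3 = 43 RPM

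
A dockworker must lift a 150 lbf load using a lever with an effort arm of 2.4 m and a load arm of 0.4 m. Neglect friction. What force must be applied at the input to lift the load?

Lever MA = effort arm / load arm = 2.4/0.4 = 6.
Effort = load / MA = 150 / 6 = 25 lbf.

25 lbf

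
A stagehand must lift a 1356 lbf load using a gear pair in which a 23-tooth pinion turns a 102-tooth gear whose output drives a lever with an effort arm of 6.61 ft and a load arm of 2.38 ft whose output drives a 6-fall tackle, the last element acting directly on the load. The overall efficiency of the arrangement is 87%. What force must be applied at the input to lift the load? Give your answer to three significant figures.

21.1 lbf

Gear pair MA = 102/23 = 4.4348.
Lever MA = effort arm / load arm = 6.61/2.38 = 2.7773.
Block-and-tackle MA = number of supporting rope parts = 6.
Combined ideal MA = 4.4348 × 2.7773 × 6 = 73.901.
Actual MA = 73.901 × 0.87 = 64.294.
Effort = load / actual MA = 1356 / 64.294 = 21.091 lbf.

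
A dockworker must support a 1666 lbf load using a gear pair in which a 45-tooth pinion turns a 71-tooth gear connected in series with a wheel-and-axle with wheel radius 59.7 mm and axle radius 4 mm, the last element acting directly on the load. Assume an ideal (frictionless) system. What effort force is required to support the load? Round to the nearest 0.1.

70.7 lbf

Gear pair MA = 71/45 = 1.5778.
Wheel-and-axle MA = R/r = 59.7/4 = 14.925.
Combined ideal MA = 1.5778 × 14.925 = 23.548.
Effort = load / MA = 1666 / 23.548 = 70.748 lbf.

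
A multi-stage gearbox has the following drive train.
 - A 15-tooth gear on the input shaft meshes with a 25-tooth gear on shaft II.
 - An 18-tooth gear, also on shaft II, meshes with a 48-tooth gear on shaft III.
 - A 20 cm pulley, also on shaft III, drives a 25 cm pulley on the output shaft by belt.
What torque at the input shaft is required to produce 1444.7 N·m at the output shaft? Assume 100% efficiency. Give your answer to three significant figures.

Overall ratio R = 1.6667 × 2.6667 × 1.25 = 5.5556.
Input torque = output torque / R = 1444.7 / 5.5556 = 260.05 N·m.

260 N·m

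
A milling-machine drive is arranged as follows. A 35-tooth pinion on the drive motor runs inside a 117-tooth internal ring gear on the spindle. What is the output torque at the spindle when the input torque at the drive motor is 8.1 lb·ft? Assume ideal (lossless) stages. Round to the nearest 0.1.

27.1 lb·ft

internal gear 117/35 = 3.3429 → τ = 8.1·3.3429 = 27.077 lb·ft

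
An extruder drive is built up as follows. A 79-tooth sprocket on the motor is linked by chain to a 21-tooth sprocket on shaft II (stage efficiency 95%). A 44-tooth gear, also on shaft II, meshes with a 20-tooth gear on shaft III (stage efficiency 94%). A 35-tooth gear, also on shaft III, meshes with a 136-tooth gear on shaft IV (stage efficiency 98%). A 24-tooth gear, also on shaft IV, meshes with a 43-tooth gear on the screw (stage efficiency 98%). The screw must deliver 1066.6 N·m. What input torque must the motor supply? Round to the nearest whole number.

1478 N·m

Overall ratio R = 0.26582 × 0.45455 × 3.8857 × 1.7917 = 0.8412; overall efficiency η = 0.95 × 0.94 × 0.98 × 0.98 = 0.8576.
Input torque = output torque / (R × η) = 1066.6 / (0.8412 × 0.8576) = 1478.4 N·m.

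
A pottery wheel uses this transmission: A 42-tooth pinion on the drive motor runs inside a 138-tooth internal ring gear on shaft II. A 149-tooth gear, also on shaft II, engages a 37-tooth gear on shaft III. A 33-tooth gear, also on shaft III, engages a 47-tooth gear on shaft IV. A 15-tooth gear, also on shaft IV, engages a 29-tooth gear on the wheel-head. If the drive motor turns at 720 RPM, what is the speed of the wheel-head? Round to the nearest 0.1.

internal gear 138/42 = 3.2857 → 720/3.2857 = 219.13 RPM
gear mesh 37/149 = 0.24832 → 219.13/0.24832 = 882.44 RPM
gear mesh 47/33 = 1.4242 → 882.44/1.4242 = 619.59 RPM
gear mesh 29/15 = 1.9333 → 619.59/1.9333 = 320.48 RPM

320.5 RPM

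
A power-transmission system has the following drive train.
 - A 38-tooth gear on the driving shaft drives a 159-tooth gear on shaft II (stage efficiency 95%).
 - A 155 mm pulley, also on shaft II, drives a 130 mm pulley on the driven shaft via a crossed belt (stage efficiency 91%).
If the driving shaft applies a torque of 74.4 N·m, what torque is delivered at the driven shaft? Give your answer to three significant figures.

226 N·m

gear mesh 159/38 = 4.1842 → τ = 74.4·4.1842·0.95 = 295.74 N·m
belt 130/155 = 0.83871 → τ = 295.74·0.83871·0.91 = 225.72 N·m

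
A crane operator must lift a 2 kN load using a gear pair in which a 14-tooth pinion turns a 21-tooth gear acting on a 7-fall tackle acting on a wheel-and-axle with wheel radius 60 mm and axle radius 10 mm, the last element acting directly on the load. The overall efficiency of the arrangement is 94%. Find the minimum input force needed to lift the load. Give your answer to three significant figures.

Gear pair MA = 21/14 = 1.5.
Block-and-tackle MA = number of supporting rope parts = 7.
Wheel-and-axle MA = R/r = 60/10 = 6.
Combined ideal MA = 1.5 × 7 × 6 = 63.
Actual MA = 63 × 0.94 = 59.22.
Effort = load / actual MA = 2 / 59.22 = 0.033772 kN.

0.0338 kN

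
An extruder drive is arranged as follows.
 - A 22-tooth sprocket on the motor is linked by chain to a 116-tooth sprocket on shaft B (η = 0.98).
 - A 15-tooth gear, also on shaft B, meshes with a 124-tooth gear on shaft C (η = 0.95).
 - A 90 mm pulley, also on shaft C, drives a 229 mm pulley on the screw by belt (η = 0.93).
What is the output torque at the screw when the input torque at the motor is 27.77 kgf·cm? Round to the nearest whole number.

After the chain (116/22): 27.77 × 5.2727 × 0.98 = 143.5 kgf·cm
After the gear mesh (124/15): 143.5 × 8.2667 × 0.95 = 1126.9 kgf·cm
After the belt (229/90): 1126.9 × 2.5444 × 0.93 = 2666.7 kgf·cm

2667 kgf·cm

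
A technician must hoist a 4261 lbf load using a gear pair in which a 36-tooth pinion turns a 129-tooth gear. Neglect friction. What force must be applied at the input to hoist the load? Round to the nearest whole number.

1189 lbf

Gear pair MA = 129/36 = 3.5833.
Effort = load / MA = 4261 / 3.5833 = 1189.1 lbf.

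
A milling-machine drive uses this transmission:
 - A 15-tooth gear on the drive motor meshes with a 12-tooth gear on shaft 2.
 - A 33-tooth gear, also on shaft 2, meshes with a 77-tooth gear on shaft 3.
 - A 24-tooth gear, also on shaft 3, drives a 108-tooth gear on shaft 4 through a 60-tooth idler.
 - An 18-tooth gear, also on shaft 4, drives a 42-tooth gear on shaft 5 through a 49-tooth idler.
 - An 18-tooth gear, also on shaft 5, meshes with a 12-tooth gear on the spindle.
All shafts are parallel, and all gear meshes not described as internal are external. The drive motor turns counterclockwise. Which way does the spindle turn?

clockwise

the drive motor → shaft 2: external mesh, 1 reversal → CW.
shaft 2 → shaft 3: external mesh, 1 reversal → CCW.
shaft 3 → shaft 4: driver → idler → driven is 2 external meshes, 2 reversals → CCW.
shaft 4 → shaft 5: driver → idler → driven is 2 external meshes, 2 reversals → CCW.
shaft 5 → the spindle: external mesh, 1 reversal → CW.
7 reversals in total — an odd number — so the spindle turns opposite to the drive motor.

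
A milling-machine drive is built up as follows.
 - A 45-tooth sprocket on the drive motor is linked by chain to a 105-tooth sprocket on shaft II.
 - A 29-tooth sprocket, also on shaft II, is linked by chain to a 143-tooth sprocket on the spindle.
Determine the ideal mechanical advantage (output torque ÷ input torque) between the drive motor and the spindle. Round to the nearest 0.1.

Each stage contributes driven/driver: chain 105/45 = 2.3333, chain 143/29 = 4.931.
Overall: 2.3333 × 4.931 = 11.506.

11.5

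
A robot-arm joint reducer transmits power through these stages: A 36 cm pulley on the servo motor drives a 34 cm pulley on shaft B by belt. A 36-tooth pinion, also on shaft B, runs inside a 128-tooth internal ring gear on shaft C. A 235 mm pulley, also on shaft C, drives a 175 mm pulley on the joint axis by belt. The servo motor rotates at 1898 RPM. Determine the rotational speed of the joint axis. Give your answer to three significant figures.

the servo motor → shaft B (belt, 34/36): 1898 ÷ 0.94444 = 2009.6 RPM
shaft B → shaft C (internal gear, 128/36): 2009.6 ÷ 3.5556 = 565.21 RPM
shaft C → the joint axis (belt, 175/235): 565.21 ÷ 0.74468 = 759 RPM

759 RPM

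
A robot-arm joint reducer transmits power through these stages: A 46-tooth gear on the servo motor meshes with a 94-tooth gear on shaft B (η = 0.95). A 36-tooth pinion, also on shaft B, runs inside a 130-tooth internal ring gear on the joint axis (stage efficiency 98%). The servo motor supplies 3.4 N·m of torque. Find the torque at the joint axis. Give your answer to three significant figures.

gear mesh 94/46 = 2.0435 → τ = 3.4·2.0435·0.95 = 6.6004 N·m
internal gear 130/36 = 3.6111 → τ = 6.6004·3.6111·0.98 = 23.358 N·m

23.4 N·m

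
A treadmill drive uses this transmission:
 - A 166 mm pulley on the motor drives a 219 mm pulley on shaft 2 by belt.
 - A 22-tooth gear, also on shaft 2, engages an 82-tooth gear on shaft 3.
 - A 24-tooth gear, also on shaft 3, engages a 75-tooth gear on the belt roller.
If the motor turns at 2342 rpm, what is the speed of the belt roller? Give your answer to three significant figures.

152 rpm

the motor → shaft 2 (belt, 219/166): 2342 ÷ 1.3193 = 1775.2 rpm
shaft 2 → shaft 3 (gear mesh, 82/22): 1775.2 ÷ 3.7273 = 476.28 rpm
shaft 3 → the belt roller (gear mesh, 75/24): 476.28 ÷ 3.125 = 152.41 rpm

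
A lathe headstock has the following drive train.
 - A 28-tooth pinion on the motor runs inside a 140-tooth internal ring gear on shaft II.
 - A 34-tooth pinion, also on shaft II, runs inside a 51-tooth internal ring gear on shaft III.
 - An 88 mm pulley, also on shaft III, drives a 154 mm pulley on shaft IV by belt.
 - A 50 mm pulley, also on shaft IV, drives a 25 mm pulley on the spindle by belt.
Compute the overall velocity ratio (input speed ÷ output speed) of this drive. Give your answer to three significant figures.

Each stage contributes driven/driver: internal gear 140/28 = 5, internal gear 51/34 = 1.5, belt 154/88 = 1.75, belt 25/50 = 0.5.
Overall: 5 × 1.5 × 1.75 × 0.5 = 6.5625.

6.56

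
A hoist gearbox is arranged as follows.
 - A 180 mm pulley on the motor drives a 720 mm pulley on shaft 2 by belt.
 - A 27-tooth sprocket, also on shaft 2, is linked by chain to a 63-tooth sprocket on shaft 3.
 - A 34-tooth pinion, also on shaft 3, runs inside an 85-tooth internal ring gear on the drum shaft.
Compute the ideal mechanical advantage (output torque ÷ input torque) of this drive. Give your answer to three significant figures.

Each stage contributes driven/driver: belt 720/180 = 4, chain 63/27 = 2.3333, internal gear 85/34 = 2.5.
Overall: 4 × 2.3333 × 2.5 = 23.333.

23.3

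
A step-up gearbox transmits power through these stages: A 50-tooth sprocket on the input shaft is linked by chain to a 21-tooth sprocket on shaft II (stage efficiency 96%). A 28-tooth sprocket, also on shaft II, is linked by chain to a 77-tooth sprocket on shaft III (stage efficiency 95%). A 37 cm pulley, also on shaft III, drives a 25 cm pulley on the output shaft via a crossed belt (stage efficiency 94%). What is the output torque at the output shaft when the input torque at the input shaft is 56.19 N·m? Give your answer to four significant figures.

37.59 N·m

After the chain (21/50): 56.19 × 0.42 × 0.96 = 22.656 N·m
After the chain (77/28): 22.656 × 2.75 × 0.95 = 59.188 N·m
After the belt (25/37): 59.188 × 0.67568 × 0.94 = 37.593 N·m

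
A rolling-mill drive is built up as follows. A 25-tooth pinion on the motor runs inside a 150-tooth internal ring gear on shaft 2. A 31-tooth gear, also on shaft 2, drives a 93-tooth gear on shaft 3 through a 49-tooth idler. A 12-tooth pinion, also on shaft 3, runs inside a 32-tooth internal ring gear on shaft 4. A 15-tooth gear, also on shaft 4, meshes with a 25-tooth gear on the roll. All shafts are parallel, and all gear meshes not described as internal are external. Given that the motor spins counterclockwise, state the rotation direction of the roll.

clockwise

the motor → shaft 2: internal mesh, same direction → CCW.
shaft 2 → shaft 3: driver → idler → driven is 2 external meshes, 2 reversals → CCW.
shaft 3 → shaft 4: internal mesh, same direction → CCW.
shaft 4 → the roll: external mesh, 1 reversal → CW.
3 reversals in total — an odd number — so the roll turns opposite to the motor.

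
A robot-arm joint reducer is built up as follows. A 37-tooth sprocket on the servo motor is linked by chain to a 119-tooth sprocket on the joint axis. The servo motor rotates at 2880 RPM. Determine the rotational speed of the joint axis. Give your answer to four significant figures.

chain 119/37 = 3.2162 → 2880/3.2162 = 895.46 RPM

895.5 RPM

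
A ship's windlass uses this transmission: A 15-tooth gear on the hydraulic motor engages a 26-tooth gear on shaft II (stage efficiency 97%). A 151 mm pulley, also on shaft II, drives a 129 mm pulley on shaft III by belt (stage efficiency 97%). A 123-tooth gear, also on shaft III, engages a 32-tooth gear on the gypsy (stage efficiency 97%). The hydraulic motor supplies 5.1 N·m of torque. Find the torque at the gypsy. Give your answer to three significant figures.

Gear mesh: ratio = 26/15 = 1.7333; torque at shaft II = 5.1 × 1.7333 × 0.97 = 8.5748 N·m.
Belt: ratio = 129/151 = 0.8543; torque at shaft III = 8.5748 × 0.8543 × 0.97 = 7.1057 N·m.
Gear mesh: ratio = 32/123 = 0.26016; torque at the gypsy = 7.1057 × 0.26016 × 0.97 = 1.7932 N·m.

1.79 N·m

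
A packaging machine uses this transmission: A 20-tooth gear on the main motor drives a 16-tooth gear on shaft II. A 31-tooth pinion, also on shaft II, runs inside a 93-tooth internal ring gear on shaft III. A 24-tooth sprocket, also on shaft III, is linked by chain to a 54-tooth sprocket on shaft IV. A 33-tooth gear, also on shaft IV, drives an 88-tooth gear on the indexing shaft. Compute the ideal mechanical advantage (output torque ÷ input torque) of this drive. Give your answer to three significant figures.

Each stage contributes driven/driver: gear mesh 16/20 = 0.8, internal gear 93/31 = 3, chain 54/24 = 2.25, gear mesh 88/33 = 2.6667.
Overall: 0.8 × 3 × 2.25 × 2.6667 = 14.4.

14.4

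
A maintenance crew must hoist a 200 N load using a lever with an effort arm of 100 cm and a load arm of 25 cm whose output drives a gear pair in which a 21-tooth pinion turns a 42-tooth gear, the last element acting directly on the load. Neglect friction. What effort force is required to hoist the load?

25 N

Lever MA = effort arm / load arm = 100/25 = 4.
Gear pair MA = 42/21 = 2.
Combined ideal MA = 4 × 2 = 8.
Effort = load / MA = 200 / 8 = 25 N.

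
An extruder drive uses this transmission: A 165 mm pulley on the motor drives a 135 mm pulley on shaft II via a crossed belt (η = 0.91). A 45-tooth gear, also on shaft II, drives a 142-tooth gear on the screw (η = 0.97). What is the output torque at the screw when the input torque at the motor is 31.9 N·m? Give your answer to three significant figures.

After the belt (135/165): 31.9 × 0.81818 × 0.91 = 23.751 N·m
After the gear mesh (142/45): 23.751 × 3.1556 × 0.97 = 72.699 N·m

72.7 N·m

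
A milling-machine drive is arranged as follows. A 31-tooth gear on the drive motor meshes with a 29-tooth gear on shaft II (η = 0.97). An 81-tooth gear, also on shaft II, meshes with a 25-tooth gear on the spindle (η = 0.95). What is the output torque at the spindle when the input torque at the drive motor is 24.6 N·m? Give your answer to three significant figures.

6.55 N·m

After the gear mesh (29/31): 24.6 × 0.93548 × 0.97 = 22.323 N·m
After the gear mesh (25/81): 22.323 × 0.30864 × 0.95 = 6.5452 N·m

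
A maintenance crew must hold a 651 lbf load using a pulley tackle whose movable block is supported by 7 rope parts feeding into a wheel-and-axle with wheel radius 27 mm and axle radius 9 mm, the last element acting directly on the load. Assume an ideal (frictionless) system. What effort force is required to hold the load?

Block-and-tackle MA = number of supporting rope parts = 7.
Wheel-and-axle MA = R/r = 27/9 = 3.
Combined ideal MA = 7 × 3 = 21.
Effort = load / MA = 651 / 21 = 31 lbf.

31 lbf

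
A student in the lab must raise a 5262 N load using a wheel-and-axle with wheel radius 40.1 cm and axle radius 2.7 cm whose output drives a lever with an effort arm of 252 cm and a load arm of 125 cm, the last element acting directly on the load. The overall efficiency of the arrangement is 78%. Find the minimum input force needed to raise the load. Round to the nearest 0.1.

Wheel-and-axle MA = R/r = 40.1/2.7 = 14.852.
Lever MA = effort arm / load arm = 252/125 = 2.016.
Combined ideal MA = 14.852 × 2.016 = 29.941.
Actual MA = 29.941 × 0.78 = 23.354.
Effort = load / actual MA = 5262 / 23.354 = 225.31 N.

225.3 N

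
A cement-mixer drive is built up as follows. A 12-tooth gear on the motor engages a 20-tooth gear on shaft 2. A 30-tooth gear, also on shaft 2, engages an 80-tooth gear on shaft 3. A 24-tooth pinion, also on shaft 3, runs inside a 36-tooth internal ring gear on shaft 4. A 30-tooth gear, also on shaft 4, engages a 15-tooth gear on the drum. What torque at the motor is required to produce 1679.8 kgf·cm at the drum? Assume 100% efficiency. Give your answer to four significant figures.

503.9 kgf·cm

Overall ratio R = 1.6667 × 2.6667 × 1.5 × 0.5 = 3.3333.
Input torque = output torque / R = 1679.8 / 3.3333 = 503.94 kgf·cm.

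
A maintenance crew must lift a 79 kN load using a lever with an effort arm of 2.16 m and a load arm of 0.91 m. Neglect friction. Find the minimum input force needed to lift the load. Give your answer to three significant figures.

Lever MA = effort arm / load arm = 2.16/0.91 = 2.3736.
Effort = load / MA = 79 / 2.3736 = 33.282 kN.

33.3 kN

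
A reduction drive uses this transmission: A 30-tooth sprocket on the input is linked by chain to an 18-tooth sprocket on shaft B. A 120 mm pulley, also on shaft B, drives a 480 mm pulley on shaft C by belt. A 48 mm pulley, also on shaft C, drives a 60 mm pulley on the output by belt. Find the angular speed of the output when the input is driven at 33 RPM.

11 RPM

chain 18/30 = 0.6 → 33/0.6 = 55 RPM
belt 480/120 = 4 → 55/4 = 13.75 RPM
belt 60/48 = 1.25 → 13.75/1.25 = 11 RPM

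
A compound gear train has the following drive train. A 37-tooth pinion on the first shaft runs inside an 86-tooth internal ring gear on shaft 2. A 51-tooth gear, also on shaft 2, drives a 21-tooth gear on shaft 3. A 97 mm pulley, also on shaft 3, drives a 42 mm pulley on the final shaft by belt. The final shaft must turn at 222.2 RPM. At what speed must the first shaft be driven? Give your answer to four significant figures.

92.08 RPM

Overall ratio R = 2.3243 × 0.41176 × 0.43299 = 0.4144.
Required input speed = output speed × R = 222.2 × 0.4144 = 92.08 RPM.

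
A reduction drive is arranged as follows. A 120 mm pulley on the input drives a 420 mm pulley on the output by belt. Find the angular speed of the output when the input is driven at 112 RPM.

belt 420/120 = 3.5 → 112/3.5 = 32 RPM

32 RPM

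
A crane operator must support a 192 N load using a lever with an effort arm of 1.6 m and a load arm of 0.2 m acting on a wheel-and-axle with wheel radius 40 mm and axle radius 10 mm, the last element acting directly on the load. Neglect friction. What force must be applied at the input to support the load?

Lever MA = effort arm / load arm = 1.6/0.2 = 8.
Wheel-and-axle MA = R/r = 40/10 = 4.
Combined ideal MA = 8 × 4 = 32.
Effort = load / MA = 192 / 32 = 6 N.

6 N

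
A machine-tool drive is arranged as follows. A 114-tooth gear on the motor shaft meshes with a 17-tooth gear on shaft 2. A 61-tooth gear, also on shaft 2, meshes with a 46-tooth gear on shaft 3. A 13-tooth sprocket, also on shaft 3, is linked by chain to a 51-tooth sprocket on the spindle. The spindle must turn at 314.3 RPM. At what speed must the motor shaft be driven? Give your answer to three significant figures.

139 RPM

Overall ratio R = 0.14912 × 0.7541 × 3.9231 = 0.44116.
Required input speed = output speed × R = 314.3 × 0.44116 = 138.66 RPM.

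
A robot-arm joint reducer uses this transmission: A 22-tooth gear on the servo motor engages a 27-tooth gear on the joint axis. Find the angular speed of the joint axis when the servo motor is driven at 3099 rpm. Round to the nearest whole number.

2525 rpm

the servo motor → the joint axis (gear mesh, 27/22): 3099 ÷ 1.2273 = 2525.1 rpm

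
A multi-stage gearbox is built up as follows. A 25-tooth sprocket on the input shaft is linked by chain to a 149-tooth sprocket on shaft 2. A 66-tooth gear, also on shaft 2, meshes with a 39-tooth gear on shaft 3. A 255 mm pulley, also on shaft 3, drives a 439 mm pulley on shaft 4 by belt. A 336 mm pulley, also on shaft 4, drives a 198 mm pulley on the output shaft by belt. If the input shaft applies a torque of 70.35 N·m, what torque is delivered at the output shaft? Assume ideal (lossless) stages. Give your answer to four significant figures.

251.4 N·m

Chain: ratio = 149/25 = 5.96; torque at shaft 2 = 70.35 × 5.96 = 419.29 N·m.
Gear mesh: ratio = 39/66 = 0.59091; torque at shaft 3 = 419.29 × 0.59091 = 247.76 N·m.
Belt: ratio = 439/255 = 1.7216; torque at shaft 4 = 247.76 × 1.7216 = 426.54 N·m.
Belt: ratio = 198/336 = 0.58929; torque at the output shaft = 426.54 × 0.58929 = 251.35 N·m.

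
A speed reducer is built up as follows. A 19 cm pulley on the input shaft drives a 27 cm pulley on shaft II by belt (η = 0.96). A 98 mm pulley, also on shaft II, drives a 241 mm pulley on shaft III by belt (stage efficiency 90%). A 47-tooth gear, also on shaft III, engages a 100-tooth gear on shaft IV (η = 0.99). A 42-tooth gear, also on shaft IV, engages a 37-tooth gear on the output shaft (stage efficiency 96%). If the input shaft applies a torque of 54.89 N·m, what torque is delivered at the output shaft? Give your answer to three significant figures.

belt 27/19 = 1.4211 → τ = 54.89·1.4211·0.96 = 74.882 N·m
belt 241/98 = 2.4592 → τ = 74.882·2.4592·0.90 = 165.73 N·m
gear mesh 100/47 = 2.1277 → τ = 165.73·2.1277·0.99 = 349.1 N·m
gear mesh 37/42 = 0.88095 → τ = 349.1·0.88095·0.96 = 295.24 N·m

295 N·m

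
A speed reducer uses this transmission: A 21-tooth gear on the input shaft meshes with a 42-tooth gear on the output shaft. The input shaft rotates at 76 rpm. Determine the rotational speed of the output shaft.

Gear mesh: ratio = 42/21 = 2, so the output shaft turns at 76 / 2 = 38 rpm.

38 rpm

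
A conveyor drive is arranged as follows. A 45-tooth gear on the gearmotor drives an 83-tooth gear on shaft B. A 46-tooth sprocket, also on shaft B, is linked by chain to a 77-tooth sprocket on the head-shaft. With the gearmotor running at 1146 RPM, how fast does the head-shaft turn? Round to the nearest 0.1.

371.2 RPM

Gear mesh: ratio = 83/45 = 1.8444, so shaft B turns at 1146 / 1.8444 = 621.33 RPM.
Chain: ratio = 77/46 = 1.6739, so the head-shaft turns at 621.33 / 1.6739 = 371.18 RPM.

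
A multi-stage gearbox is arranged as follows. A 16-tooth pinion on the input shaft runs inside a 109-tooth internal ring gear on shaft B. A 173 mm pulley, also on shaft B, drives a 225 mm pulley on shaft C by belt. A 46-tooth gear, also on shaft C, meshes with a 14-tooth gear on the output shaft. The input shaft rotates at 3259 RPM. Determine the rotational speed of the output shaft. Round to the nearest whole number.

1209 RPM

internal gear 109/16 = 6.8125 → 3259/6.8125 = 478.39 RPM
belt 225/173 = 1.3006 → 478.39/1.3006 = 367.83 RPM
gear mesh 14/46 = 0.30435 → 367.83/0.30435 = 1208.6 RPM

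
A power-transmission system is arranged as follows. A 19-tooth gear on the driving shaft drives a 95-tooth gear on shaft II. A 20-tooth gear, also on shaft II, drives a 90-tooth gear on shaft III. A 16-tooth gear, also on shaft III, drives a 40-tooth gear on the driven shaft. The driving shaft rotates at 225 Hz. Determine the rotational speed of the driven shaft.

Gear mesh: ratio = 95/19 = 5, so shaft II turns at 225 / 5 = 45 Hz.
Gear mesh: ratio = 90/20 = 4.5, so shaft III turns at 45 / 4.5 = 10 Hz.
Gear mesh: ratio = 40/16 = 2.5, so the driven shaft turns at 10 / 2.5 = 4 Hz.

4 Hz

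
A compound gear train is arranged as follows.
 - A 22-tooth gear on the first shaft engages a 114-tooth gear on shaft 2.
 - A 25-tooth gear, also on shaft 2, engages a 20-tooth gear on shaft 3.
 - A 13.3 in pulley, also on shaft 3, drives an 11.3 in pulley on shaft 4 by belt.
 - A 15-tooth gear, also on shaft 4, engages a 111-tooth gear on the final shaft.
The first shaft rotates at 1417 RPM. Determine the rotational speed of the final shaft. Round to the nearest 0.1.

54.4 RPM

the first shaft → shaft 2 (gear mesh, 114/22): 1417 ÷ 5.1818 = 273.46 RPM
shaft 2 → shaft 3 (gear mesh, 20/25): 273.46 ÷ 0.8 = 341.82 RPM
shaft 3 → shaft 4 (belt, 11.3/13.3): 341.82 ÷ 0.84962 = 402.32 RPM
shaft 4 → the final shaft (gear mesh, 111/15): 402.32 ÷ 7.4 = 54.367 RPM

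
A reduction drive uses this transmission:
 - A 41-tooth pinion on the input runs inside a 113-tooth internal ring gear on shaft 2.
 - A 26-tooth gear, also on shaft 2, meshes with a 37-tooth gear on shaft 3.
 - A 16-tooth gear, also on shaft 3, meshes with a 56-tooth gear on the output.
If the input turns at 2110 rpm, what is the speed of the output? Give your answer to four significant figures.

Internal gear: ratio = 113/41 = 2.7561, so shaft 2 turns at 2110 / 2.7561 = 765.58 rpm.
Gear mesh: ratio = 37/26 = 1.4231, so shaft 3 turns at 765.58 / 1.4231 = 537.97 rpm.
Gear mesh: ratio = 56/16 = 3.5, so the output turns at 537.97 / 3.5 = 153.71 rpm.

153.7 rpm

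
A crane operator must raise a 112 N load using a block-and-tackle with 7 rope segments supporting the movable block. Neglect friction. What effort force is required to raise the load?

16 N

Block-and-tackle MA = number of supporting rope parts = 7.
Effort = load / MA = 112 / 7 = 16 N.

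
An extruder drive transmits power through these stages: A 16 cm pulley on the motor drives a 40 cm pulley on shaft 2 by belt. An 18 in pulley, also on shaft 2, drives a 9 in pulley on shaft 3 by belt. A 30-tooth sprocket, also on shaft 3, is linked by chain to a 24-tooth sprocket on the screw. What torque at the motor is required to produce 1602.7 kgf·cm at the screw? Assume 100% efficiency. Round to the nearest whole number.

1603 kgf·cm

Overall ratio R = 2.5 × 0.5 × 0.8 = 1.
Input torque = output torque / R = 1602.7 / 1 = 1602.7 kgf·cm.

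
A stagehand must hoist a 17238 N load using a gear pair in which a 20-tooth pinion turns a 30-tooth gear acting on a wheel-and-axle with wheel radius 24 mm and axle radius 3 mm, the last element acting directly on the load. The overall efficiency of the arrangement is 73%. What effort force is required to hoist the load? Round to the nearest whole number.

1968 N

Gear pair MA = 30/20 = 1.5.
Wheel-and-axle MA = R/r = 24/3 = 8.
Combined ideal MA = 1.5 × 8 = 12.
Actual MA = 12 × 0.73 = 8.76.
Effort = load / actual MA = 17238 / 8.76 = 1967.8 N.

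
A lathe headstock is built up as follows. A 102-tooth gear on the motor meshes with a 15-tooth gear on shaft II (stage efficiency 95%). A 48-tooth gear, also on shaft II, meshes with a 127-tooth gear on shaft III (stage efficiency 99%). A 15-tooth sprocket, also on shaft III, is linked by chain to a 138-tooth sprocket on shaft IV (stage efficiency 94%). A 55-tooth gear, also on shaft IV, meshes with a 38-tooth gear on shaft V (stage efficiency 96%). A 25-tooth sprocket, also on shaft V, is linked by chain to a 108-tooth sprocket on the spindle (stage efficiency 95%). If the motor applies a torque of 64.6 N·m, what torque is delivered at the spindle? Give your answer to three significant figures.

After the gear mesh (15/102): 64.6 × 0.14706 × 0.95 = 9.025 N·m
After the gear mesh (127/48): 9.025 × 2.6458 × 0.99 = 23.64 N·m
After the chain (138/15): 23.64 × 9.2 × 0.94 = 204.44 N·m
After the gear mesh (38/55): 204.44 × 0.69091 × 0.96 = 135.6 N·m
After the chain (108/25): 135.6 × 4.32 × 0.95 = 556.49 N·m

556 N·m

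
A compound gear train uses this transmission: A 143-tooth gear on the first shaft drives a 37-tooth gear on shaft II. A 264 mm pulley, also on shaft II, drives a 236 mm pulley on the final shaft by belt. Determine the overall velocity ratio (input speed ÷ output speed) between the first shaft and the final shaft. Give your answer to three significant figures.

0.231

Each stage contributes driven/driver: gear mesh 37/143 = 0.25874, belt 236/264 = 0.89394.
Overall: 0.25874 × 0.89394 = 0.2313.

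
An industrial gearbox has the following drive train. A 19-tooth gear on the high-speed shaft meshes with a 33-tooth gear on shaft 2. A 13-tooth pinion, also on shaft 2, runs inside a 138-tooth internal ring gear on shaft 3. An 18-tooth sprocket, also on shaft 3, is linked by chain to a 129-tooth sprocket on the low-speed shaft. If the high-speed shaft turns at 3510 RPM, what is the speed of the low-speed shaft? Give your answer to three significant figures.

26.6 RPM

gear mesh 33/19 = 1.7368 → 3510/1.7368 = 2020.9 RPM
internal gear 138/13 = 10.615 → 2020.9/10.615 = 190.38 RPM
chain 129/18 = 7.1667 → 190.38/7.1667 = 26.564 RPM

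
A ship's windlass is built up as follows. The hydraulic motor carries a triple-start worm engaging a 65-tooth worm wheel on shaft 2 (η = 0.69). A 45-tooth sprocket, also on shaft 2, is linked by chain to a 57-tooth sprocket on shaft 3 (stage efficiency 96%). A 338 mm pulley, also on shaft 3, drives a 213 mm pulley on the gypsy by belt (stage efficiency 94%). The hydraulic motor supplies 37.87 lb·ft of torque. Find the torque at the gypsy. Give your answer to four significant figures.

407.8 lb·ft

Worm: ratio = 65/3 = 21.667; torque at shaft 2 = 37.87 × 21.667 × 0.69 = 566.16 lb·ft.
Chain: ratio = 57/45 = 1.2667; torque at shaft 3 = 566.16 × 1.2667 × 0.96 = 688.45 lb·ft.
Belt: ratio = 213/338 = 0.63018; torque at the gypsy = 688.45 × 0.63018 × 0.94 = 407.81 lb·ft.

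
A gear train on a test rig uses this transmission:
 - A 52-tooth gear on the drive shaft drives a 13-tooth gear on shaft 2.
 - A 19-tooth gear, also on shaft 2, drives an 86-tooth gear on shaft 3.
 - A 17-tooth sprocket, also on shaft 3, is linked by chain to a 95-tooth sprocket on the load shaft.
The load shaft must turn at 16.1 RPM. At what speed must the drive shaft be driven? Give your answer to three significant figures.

102 RPM

Overall ratio R = 0.25 × 4.5263 × 5.5882 = 6.3235.
Required input speed = output speed × R = 16.1 × 6.3235 = 101.81 RPM.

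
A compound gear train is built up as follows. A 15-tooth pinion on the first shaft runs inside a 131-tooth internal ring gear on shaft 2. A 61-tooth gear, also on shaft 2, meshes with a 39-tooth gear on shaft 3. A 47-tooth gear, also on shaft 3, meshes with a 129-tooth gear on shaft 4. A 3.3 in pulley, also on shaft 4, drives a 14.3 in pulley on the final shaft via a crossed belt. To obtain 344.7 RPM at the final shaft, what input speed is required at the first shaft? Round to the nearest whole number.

Overall ratio R = 8.7333 × 0.63934 × 2.7447 × 4.3333 = 66.409.
Required input speed = output speed × R = 344.7 × 66.409 = 22891 RPM.

22891 RPM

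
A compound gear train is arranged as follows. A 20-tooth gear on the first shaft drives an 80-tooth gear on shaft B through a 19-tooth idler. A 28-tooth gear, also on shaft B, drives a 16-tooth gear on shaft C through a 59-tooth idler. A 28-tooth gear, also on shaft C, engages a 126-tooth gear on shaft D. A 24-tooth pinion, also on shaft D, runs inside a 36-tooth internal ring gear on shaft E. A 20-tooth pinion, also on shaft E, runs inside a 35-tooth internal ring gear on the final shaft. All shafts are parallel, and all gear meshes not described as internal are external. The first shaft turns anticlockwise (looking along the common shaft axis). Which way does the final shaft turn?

the first shaft → shaft B: driver → idler → driven is 2 external meshes, 2 reversals → CCW.
shaft B → shaft C: driver → idler → driven is 2 external meshes, 2 reversals → CCW.
shaft C → shaft D: external mesh, 1 reversal → CW.
shaft D → shaft E: internal mesh, same direction → CW.
shaft E → the final shaft: internal mesh, same direction → CW.
5 reversals in total — an odd number — so the final shaft turns opposite to the first shaft.

clockwise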